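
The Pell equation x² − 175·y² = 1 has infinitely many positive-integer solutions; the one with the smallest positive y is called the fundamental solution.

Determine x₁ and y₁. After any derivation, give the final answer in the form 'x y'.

2024 153

√175 → a₀=13, period (4,2,1,2,4,26); ℓ=6 even so k=5
k=0  a_k=13  p_k/q_k = 13/1
k=1  a_k=4  p_k/q_k = 53/4
k=2  a_k=2  p_k/q_k = 119/9
…
k=4  a_k=2  p_k/q_k = 463/35
k=5  a_k=4  p_k/q_k = 2024/153
→ (2024, 153).  Check: 2024²=4096576, 175·153²=4096575, difference 1.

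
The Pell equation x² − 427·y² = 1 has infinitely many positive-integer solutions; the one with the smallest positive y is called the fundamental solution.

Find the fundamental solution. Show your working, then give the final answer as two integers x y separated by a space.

d=427: √d = [20; 1,1,1,40] (ℓ=4, even), read p_3/q_3
k=0  a_k=20  p_k/q_k = 20/1
k=1  a_k=1  p_k/q_k = 21/1
k=2  a_k=1  p_k/q_k = 41/2
k=3  a_k=1  p_k/q_k = 62/3
(x₁, y₁) = (62, 3);  62² − 427·3² = 1 ✓

62 3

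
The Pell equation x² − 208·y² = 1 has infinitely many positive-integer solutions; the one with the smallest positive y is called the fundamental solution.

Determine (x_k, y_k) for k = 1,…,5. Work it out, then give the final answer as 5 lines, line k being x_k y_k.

[14; 2,2,1,2,2,28] for √208; ℓ=6 ⇒ convergent index 5
a_0=14:  p_0=14·1+0=14,  q_0=14·0+1=1
…
a_3=1:  p_3=1·72+29=101,  q_3=1·5+2=7
a_4=2:  p_4=2·101+72=274,  q_4=2·7+5=19
a_5=2:  p_5=2·274+101=649,  q_5=2·19+7=45
fundamental: x₁=649, y₁=45  (since 421201 − 208·2025 = 1)
n=2: (649,45)∘(649,45) = (649·649+208·45·45, 649·45+45·649) = (842401,58410)
n=3: (842401,58410)∘(649,45) = (649·842401+208·45·58410, 649·58410+45·842401) = (1093435849,75816135)
n=4: (1093435849,75816135)∘(649,45) = (649·1093435849+208·45·75816135, 649·75816135+45·1093435849) = (1419278889601,98409284820)
n=5: (1419278889601,98409284820)∘(649,45) = (649·1419278889601+208·45·98409284820, 649·98409284820+45·1419278889601) = (1842222905266249,127735175880225)

649 45
842401 58410
1093435849 75816135
1419278889601 98409284820
1842222905266249 127735175880225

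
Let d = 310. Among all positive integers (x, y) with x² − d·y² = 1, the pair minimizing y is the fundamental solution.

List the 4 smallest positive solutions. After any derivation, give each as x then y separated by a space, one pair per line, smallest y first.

√310 → a₀=17, period (1,1,1,1,5,…,1,1,34); ℓ=16 even so k=15
i=0: a=17 ⇒ p=17, q=1
…
i=2: a=1 ⇒ p=35, q=2
…
i=5: a=5 ⇒ p=493, q=28
…
i=8: a=2 ⇒ p=5687, q=323
i=9: a=1 ⇒ p=7747, q=440
i=10: a=3 ⇒ p=28928, q=1643
…
i=13: a=1 ⇒ p=333702, q=18953
i=14: a=1 ⇒ p=515017, q=29251
i=15: a=1 ⇒ p=848719, q=48204
→ (848719, 48204).  Check: 848719²=720323940961, 310·48204²=720323940960, difference 1.
n=2: (848719,48204)∘(848719,48204) = (848719·848719+310·48204·48204, 848719·48204+48204·848719) = (1440647881921,81823301352)
n=3: (1440647881921,81823301352)∘(848719,48204) = (848719·1440647881921+310·48204·81823301352, 848719·81823301352+48204·1440647881921) = (2445410459391369679,138889981000287972)
n=4: (2445410459391369679,138889981000287972)∘(848719,48204) = (848719·2445410459391369679+310·48204·138889981000287972, 848719·138889981000287972+48204·2445410459391369679) = (4150932639366927117300481,235757131569084991314384)

848719 48204
1440647881921 81823301352
2445410459391369679 138889981000287972
4150932639366927117300481 235757131569084991314384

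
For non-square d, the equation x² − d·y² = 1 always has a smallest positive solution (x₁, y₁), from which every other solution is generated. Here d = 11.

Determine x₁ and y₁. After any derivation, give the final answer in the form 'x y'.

10 3

√11 = [3; 3,6, …], period ℓ=2 (even) → k=1
k=0  a_k=3  p_k/q_k = 3/1
k=1  a_k=3  p_k/q_k = 10/3
fundamental: x₁=10, y₁=3  (since 100 − 11·9 = 1)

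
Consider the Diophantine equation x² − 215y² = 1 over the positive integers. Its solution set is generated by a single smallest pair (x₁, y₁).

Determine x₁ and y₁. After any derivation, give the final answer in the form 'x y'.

44 3

d=215: √d = [14; 1,1,1,28] (ℓ=4, even), read p_3/q_3
a_0=14:  p_0=14·1+0=14,  q_0=14·0+1=1
…
a_2=1:  p_2=1·15+14=29,  q_2=1·1+1=2
a_3=1:  p_3=1·29+15=44,  q_3=1·2+1=3
→ (44, 3).  Check: 44²=1936, 215·3²=1935, difference 1.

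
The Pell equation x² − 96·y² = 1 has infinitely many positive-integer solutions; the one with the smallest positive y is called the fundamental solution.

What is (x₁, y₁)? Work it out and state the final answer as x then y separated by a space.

49 5

[9; 1,3,1,18] for √96; ℓ=4 ⇒ convergent index 3
step 0: (9, 1)  from 9·(1,0) + (0,1)
…
step 2: (39, 4)  from 3·(10,1) + (9,1)
step 3: (49, 5)  from 1·(39,4) + (10,1)
fundamental: x₁=49, y₁=5  (since 2401 − 96·25 = 1)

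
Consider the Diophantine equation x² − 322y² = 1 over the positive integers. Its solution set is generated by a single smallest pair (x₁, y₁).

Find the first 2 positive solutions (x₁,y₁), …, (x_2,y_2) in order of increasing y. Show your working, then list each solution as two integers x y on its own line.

√322 → a₀=17, period (1,16,1,34); ℓ=4 even so k=3
k=0  a_k=17  p_k/q_k = 17/1
…
k=2  a_k=16  p_k/q_k = 305/17
k=3  a_k=1  p_k/q_k = 323/18
→ (323, 18).  Check: 323²=104329, 322·18²=104328, difference 1.
(x_2, y_2) = (323·323 + 322·18·18, 323·18 + 18·323) = (208657, 11628)

323 18
208657 11628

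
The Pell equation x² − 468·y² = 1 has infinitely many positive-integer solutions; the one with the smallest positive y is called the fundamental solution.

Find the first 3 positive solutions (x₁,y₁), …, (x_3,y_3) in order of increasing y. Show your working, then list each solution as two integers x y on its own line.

649 30
842401 38940
1093435849 50544090

√468 = [21; 1,1,1,2,1,1,1,42, …], period ℓ=8 (even) → k=7
k=0  a_k=21  p_k/q_k = 21/1
k=1  a_k=1  p_k/q_k = 22/1
k=2  a_k=1  p_k/q_k = 43/2
k=3  a_k=1  p_k/q_k = 65/3
k=4  a_k=2  p_k/q_k = 173/8
k=5  a_k=1  p_k/q_k = 238/11
k=6  a_k=1  p_k/q_k = 411/19
k=7  a_k=1  p_k/q_k = 649/30
→ (649, 30).  Check: 649²=421201, 468·30²=421200, difference 1.
(649+30√468)^2 = 842401 + 38940√468
(649+30√468)^3 = 1093435849 + 50544090√468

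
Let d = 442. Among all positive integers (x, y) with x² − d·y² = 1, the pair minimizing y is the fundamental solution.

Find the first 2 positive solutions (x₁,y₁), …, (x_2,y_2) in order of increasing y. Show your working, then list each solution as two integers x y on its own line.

883 42
1559377 74172

√442 → a₀=21, period (42); ℓ=1 odd so k=1
a_0=21:  p_0=21·1+0=21,  q_0=21·0+1=1
a_1=42:  p_1=42·21+1=883,  q_1=42·1+0=42
→ (883, 42).  Check: 883²=779689, 442·42²=779688, difference 1.
(883+42√442)^2 = 1559377 + 74172√442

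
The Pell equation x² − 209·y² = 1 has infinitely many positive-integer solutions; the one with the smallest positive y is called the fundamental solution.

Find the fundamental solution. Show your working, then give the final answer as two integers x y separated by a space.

[14; 2,5,3,2,3,5,2,28] for √209; ℓ=8 ⇒ convergent index 7
i=0: a=14 ⇒ p=14, q=1
…
i=3: a=3 ⇒ p=506, q=35
…
i=6: a=5 ⇒ p=21266, q=1471
i=7: a=2 ⇒ p=46551, q=3220
fundamental: x₁=46551, y₁=3220  (since 2166995601 − 209·10368400 = 1)

46551 3220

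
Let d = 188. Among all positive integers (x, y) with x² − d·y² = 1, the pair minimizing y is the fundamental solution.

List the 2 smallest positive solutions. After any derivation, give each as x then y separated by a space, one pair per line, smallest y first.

4607 336
42448897 3095904

√188 = [13; 1,2,2,6,2,2,1,26, …], period ℓ=8 (even) → k=7
a_0=13:  p_0=13·1+0=13,  q_0=13·0+1=1
…
a_3=2:  p_3=2·41+14=96,  q_3=2·3+1=7
a_4=6:  p_4=6·96+41=617,  q_4=6·7+3=45
a_5=2:  p_5=2·617+96=1330,  q_5=2·45+7=97
a_6=2:  p_6=2·1330+617=3277,  q_6=2·97+45=239
a_7=1:  p_7=1·3277+1330=4607,  q_7=1·239+97=336
→ (4607, 336).  Check: 4607²=21224449, 188·336²=21224448, difference 1.
n=2: (4607,336)∘(4607,336) = (4607·4607+188·336·336, 4607·336+336·4607) = (42448897,3095904)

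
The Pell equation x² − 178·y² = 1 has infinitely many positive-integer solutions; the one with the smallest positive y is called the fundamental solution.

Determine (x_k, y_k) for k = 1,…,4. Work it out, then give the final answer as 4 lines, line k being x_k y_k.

1601 120
5126401 384240
16414734401 1230336360
52559974425601 3939536640480

√178 = [13; 2,1,12,1,2,26, …], period ℓ=6 (even) → k=5
i=0: a=13 ⇒ p=13, q=1
…
i=3: a=12 ⇒ p=507, q=38
i=4: a=1 ⇒ p=547, q=41
i=5: a=2 ⇒ p=1601, q=120
→ (1601, 120).  Check: 1601²=2563201, 178·120²=2563200, difference 1.
n=2: (1601,120)∘(1601,120) = (1601·1601+178·120·120, 1601·120+120·1601) = (5126401,384240)
n=3: (5126401,384240)∘(1601,120) = (1601·5126401+178·120·384240, 1601·384240+120·5126401) = (16414734401,1230336360)
n=4: (16414734401,1230336360)∘(1601,120) = (1601·16414734401+178·120·1230336360, 1601·1230336360+120·16414734401) = (52559974425601,3939536640480)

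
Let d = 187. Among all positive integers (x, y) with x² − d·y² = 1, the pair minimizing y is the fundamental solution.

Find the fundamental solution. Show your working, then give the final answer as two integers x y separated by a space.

1682 123

√187 = [13; 1,2,13,2,1,26, …], period ℓ=6 (even) → k=5
step 0: (13, 1)  from 13·(1,0) + (0,1)
…
step 2: (41, 3)  from 2·(14,1) + (13,1)
…
step 4: (1135, 83)  from 2·(547,40) + (41,3)
step 5: (1682, 123)  from 1·(1135,83) + (547,40)
fundamental: x₁=1682, y₁=123  (since 2829124 − 187·15129 = 1)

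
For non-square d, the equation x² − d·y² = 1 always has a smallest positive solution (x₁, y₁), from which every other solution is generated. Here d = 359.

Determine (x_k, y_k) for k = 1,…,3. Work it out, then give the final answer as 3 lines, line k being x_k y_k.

360 19
259199 13680
186622920 9849581

√359 → a₀=18, period (1,17,1,36); ℓ=4 even so k=3
i=0: a=18 ⇒ p=18, q=1
i=1: a=1 ⇒ p=19, q=1
i=2: a=17 ⇒ p=341, q=18
i=3: a=1 ⇒ p=360, q=19
→ (360, 19).  Check: 360²=129600, 359·19²=129599, difference 1.
k=2:  x_2 = 360·360+359·19·19 = 259199,  y_2 = 360·19+19·360 = 13680
k=3:  x_3 = 360·259199+359·19·13680 = 186622920,  y_3 = 360·13680+19·259199 = 9849581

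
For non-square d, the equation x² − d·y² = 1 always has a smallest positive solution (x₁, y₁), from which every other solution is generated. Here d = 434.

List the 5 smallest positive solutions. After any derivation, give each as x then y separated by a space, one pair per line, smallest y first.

d=434: √d = [20; 1,4,1,40] (ℓ=4, even), read p_3/q_3
step 0: (20, 1)  from 20·(1,0) + (0,1)
step 1: (21, 1)  from 1·(20,1) + (1,0)
step 2: (104, 5)  from 4·(21,1) + (20,1)
step 3: (125, 6)  from 1·(104,5) + (21,1)
→ (125, 6).  Check: 125²=15625, 434·6²=15624, difference 1.
(x_2, y_2) = (125·125 + 434·6·6, 125·6 + 6·125) = (31249, 1500)
(x_3, y_3) = (125·31249 + 434·6·1500, 125·1500 + 6·31249) = (7812125, 374994)
(x_4, y_4) = (125·7812125 + 434·6·374994, 125·374994 + 6·7812125) = (1953000001, 93747000)
(x_5, y_5) = (125·1953000001 + 434·6·93747000, 125·93747000 + 6·1953000001) = (488242188125, 23436375006)

125 6
31249 1500
7812125 374994
1953000001 93747000
488242188125 23436375006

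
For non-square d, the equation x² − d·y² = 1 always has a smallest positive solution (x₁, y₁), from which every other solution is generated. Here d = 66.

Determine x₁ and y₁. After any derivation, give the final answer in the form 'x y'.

65 8

[8; 8,16] for √66; ℓ=2 ⇒ convergent index 1
k=0  a_k=8  p_k/q_k = 8/1
k=1  a_k=8  p_k/q_k = 65/8
→ (65, 8).  Check: 65²=4225, 66·8²=4224, difference 1.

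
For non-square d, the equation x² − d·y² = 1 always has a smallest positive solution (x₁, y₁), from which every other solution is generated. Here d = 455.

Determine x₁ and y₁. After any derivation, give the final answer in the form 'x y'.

√455 → a₀=21, period (3,42); ℓ=2 even so k=1
step 0: (21, 1)  from 21·(1,0) + (0,1)
step 1: (64, 3)  from 3·(21,1) + (1,0)
(x₁, y₁) = (64, 3);  64² − 455·3² = 1 ✓

64 3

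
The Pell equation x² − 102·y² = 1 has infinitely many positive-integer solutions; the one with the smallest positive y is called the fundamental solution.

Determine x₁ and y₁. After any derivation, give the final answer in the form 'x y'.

101 10

d=102: √d = [10; 10,20] (ℓ=2, even), read p_1/q_1
step 0: (10, 1)  from 10·(1,0) + (0,1)
step 1: (101, 10)  from 10·(10,1) + (1,0)
→ (101, 10).  Check: 101²=10201, 102·10²=10200, difference 1.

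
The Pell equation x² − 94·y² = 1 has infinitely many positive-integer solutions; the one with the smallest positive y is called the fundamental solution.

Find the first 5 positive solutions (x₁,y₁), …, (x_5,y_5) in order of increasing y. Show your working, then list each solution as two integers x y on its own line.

2143295 221064
9187426914049 947610731760
39382732335491159615 4062018686654877336
168817626601983862467148801 17412208682026983028992480
723651950015758622280719887718975 74638999614285983163562219965864

√94 = [9; 1,2,3,1,1,…,2,1,18, …], period ℓ=16 (even) → k=15
a_0=9:  p_0=9·1+0=9,  q_0=9·0+1=1
a_1=1:  p_1=1·9+1=10,  q_1=1·1+0=1
a_2=2:  p_2=2·10+9=29,  q_2=2·1+1=3
a_3=3:  p_3=3·29+10=97,  q_3=3·3+1=10
a_4=1:  p_4=1·97+29=126,  q_4=1·10+3=13
a_5=1:  p_5=1·126+97=223,  q_5=1·13+10=23
…
a_9=1:  p_9=1·12953+1464=14417,  q_9=1·1336+151=1487
a_10=5:  p_10=5·14417+12953=85038,  q_10=5·1487+1336=8771
a_11=1:  p_11=1·85038+14417=99455,  q_11=1·8771+1487=10258
…
a_14=2:  p_14=2·652934+184493=1490361,  q_14=2·67345+19029=153719
a_15=1:  p_15=1·1490361+652934=2143295,  q_15=1·153719+67345=221064
(x₁, y₁) = (2143295, 221064);  2143295² − 94·221064² = 1 ✓
k=2:  x_2 = 2143295·2143295+94·221064·221064 = 9187426914049,  y_2 = 2143295·221064+221064·2143295 = 947610731760
k=3:  x_3 = 2143295·9187426914049+94·221064·947610731760 = 39382732335491159615,  y_3 = 2143295·947610731760+221064·9187426914049 = 4062018686654877336
k=4:  x_4 = 2143295·39382732335491159615+94·221064·4062018686654877336 = 168817626601983862467148801,  y_4 = 2143295·4062018686654877336+221064·39382732335491159615 = 17412208682026983028992480
k=5:  x_5 = 2143295·168817626601983862467148801+94·221064·17412208682026983028992480 = 723651950015758622280719887718975,  y_5 = 2143295·17412208682026983028992480+221064·168817626601983862467148801 = 74638999614285983163562219965864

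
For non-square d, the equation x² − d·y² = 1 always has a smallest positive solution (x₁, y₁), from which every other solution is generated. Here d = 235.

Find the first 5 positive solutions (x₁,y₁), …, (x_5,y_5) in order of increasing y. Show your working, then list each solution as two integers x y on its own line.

46 3
4231 276
389206 25389
35802721 2335512
3293461126 214841715

√235 → a₀=15, period (3,30); ℓ=2 even so k=1
step 0: (15, 1)  from 15·(1,0) + (0,1)
step 1: (46, 3)  from 3·(15,1) + (1,0)
→ (46, 3).  Check: 46²=2116, 235·3²=2115, difference 1.
n=2: (46,3)∘(46,3) = (46·46+235·3·3, 46·3+3·46) = (4231,276)
n=3: (4231,276)∘(46,3) = (46·4231+235·3·276, 46·276+3·4231) = (389206,25389)
n=4: (389206,25389)∘(46,3) = (46·389206+235·3·25389, 46·25389+3·389206) = (35802721,2335512)
n=5: (35802721,2335512)∘(46,3) = (46·35802721+235·3·2335512, 46·2335512+3·35802721) = (3293461126,214841715)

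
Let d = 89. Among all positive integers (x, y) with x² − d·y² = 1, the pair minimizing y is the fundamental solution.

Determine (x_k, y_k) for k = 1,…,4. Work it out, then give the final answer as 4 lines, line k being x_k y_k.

√89 → a₀=9, period (2,3,3,2,18); ℓ=5 odd so k=9
a_0=9:  p_0=9·1+0=9,  q_0=9·0+1=1
a_1=2:  p_1=2·9+1=19,  q_1=2·1+0=2
…
a_3=3:  p_3=3·66+19=217,  q_3=3·7+2=23
…
a_7=3:  p_7=3·18934+9217=66019,  q_7=3·2007+977=6998
a_8=3:  p_8=3·66019+18934=216991,  q_8=3·6998+2007=23001
a_9=2:  p_9=2·216991+66019=500001,  q_9=2·23001+6998=53000
→ (500001, 53000).  Check: 500001²=250001000001, 89·53000²=250001000000, difference 1.
(x_2, y_2) = (500001·500001 + 89·53000·53000, 500001·53000 + 53000·500001) = (500002000001, 53000106000)
(x_3, y_3) = (500001·500002000001 + 89·53000·53000106000, 500001·53000106000 + 53000·500002000001) = (500003000004500001, 53000212000159000)
(x_4, y_4) = (500001·500003000004500001 + 89·53000·53000212000159000, 500001·53000212000159000 + 53000·500003000004500001) = (500004000010000008000001, 53000318000530000212000)

500001 53000
500002000001 53000106000
500003000004500001 53000212000159000
500004000010000008000001 53000318000530000212000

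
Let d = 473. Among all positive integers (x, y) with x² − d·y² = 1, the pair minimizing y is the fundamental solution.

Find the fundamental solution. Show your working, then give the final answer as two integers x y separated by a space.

87 4

√473 = [21; 1,2,1,42, …], period ℓ=4 (even) → k=3
a_0=21:  p_0=21·1+0=21,  q_0=21·0+1=1
a_1=1:  p_1=1·21+1=22,  q_1=1·1+0=1
a_2=2:  p_2=2·22+21=65,  q_2=2·1+1=3
a_3=1:  p_3=1·65+22=87,  q_3=1·3+1=4
→ (87, 4).  Check: 87²=7569, 473·4²=7568, difference 1.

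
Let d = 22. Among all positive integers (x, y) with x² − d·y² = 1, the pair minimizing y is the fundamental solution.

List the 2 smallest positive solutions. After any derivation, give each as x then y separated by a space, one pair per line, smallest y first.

197 42
77617 16548

d=22: √d = [4; 1,2,4,2,1,8] (ℓ=6, even), read p_5/q_5
i=0: a=4 ⇒ p=4, q=1
i=1: a=1 ⇒ p=5, q=1
i=2: a=2 ⇒ p=14, q=3
i=3: a=4 ⇒ p=61, q=13
i=4: a=2 ⇒ p=136, q=29
i=5: a=1 ⇒ p=197, q=42
fundamental: x₁=197, y₁=42  (since 38809 − 22·1764 = 1)
n=2: (197,42)∘(197,42) = (197·197+22·42·42, 197·42+42·197) = (77617,16548)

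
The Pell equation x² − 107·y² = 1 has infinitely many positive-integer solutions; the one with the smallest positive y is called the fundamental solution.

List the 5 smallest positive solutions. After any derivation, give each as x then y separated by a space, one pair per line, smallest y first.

962 93
1850887 178932
3561105626 344265075
6851565373537 662365825368
13182408217579562 1274391503742957

[10; 2,1,9,1,2,20] for √107; ℓ=6 ⇒ convergent index 5
k=0  a_k=10  p_k/q_k = 10/1
k=1  a_k=2  p_k/q_k = 21/2
…
k=3  a_k=9  p_k/q_k = 300/29
k=4  a_k=1  p_k/q_k = 331/32
k=5  a_k=2  p_k/q_k = 962/93
fundamental: x₁=962, y₁=93  (since 925444 − 107·8649 = 1)
(962+93√107)^2 = 1850887 + 178932√107
(962+93√107)^3 = 3561105626 + 344265075√107
(962+93√107)^4 = 6851565373537 + 662365825368√107
(962+93√107)^5 = 13182408217579562 + 1274391503742957√107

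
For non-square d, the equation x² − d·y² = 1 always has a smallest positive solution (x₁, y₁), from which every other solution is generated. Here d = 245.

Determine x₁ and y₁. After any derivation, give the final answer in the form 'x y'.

51841 3312

d=245: √d = [15; 1,1,1,7,6,7,1,1,1,30] (ℓ=10, even), read p_9/q_9
a_0=15:  p_0=15·1+0=15,  q_0=15·0+1=1
…
a_3=1:  p_3=1·31+16=47,  q_3=1·2+1=3
…
a_5=6:  p_5=6·360+47=2207,  q_5=6·23+3=141
a_6=7:  p_6=7·2207+360=15809,  q_6=7·141+23=1010
a_7=1:  p_7=1·15809+2207=18016,  q_7=1·1010+141=1151
a_8=1:  p_8=1·18016+15809=33825,  q_8=1·1151+1010=2161
a_9=1:  p_9=1·33825+18016=51841,  q_9=1·2161+1151=3312
fundamental: x₁=51841, y₁=3312  (since 2687489281 − 245·10969344 = 1)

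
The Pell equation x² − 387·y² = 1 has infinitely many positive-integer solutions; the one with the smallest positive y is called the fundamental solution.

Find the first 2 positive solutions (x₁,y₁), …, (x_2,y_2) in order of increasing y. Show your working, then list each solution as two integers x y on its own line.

d=387: √d = [19; 1,2,19,2,1,38] (ℓ=6, even), read p_5/q_5
step 0: (19, 1)  from 19·(1,0) + (0,1)
step 1: (20, 1)  from 1·(19,1) + (1,0)
…
step 3: (1141, 58)  from 19·(59,3) + (20,1)
step 4: (2341, 119)  from 2·(1141,58) + (59,3)
step 5: (3482, 177)  from 1·(2341,119) + (1141,58)
(x₁, y₁) = (3482, 177);  3482² − 387·177² = 1 ✓
n=2: (3482,177)∘(3482,177) = (3482·3482+387·177·177, 3482·177+177·3482) = (24248647,1232628)

3482 177
24248647 1232628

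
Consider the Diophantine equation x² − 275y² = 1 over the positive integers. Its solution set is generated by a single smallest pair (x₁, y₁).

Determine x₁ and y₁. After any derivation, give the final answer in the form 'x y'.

199 12

d=275: √d = [16; 1,1,2,1,1,32] (ℓ=6, even), read p_5/q_5
k=0  a_k=16  p_k/q_k = 16/1
k=1  a_k=1  p_k/q_k = 17/1
…
k=3  a_k=2  p_k/q_k = 83/5
k=4  a_k=1  p_k/q_k = 116/7
k=5  a_k=1  p_k/q_k = 199/12
(x₁, y₁) = (199, 12);  199² − 275·12² = 1 ✓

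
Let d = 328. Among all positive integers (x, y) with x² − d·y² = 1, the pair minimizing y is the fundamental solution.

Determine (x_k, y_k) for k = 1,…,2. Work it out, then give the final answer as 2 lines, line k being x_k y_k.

√328 = [18; 9,36, …], period ℓ=2 (even) → k=1
a_0=18:  p_0=18·1+0=18,  q_0=18·0+1=1
a_1=9:  p_1=9·18+1=163,  q_1=9·1+0=9
→ (163, 9).  Check: 163²=26569, 328·9²=26568, difference 1.
(x_2, y_2) = (163·163 + 328·9·9, 163·9 + 9·163) = (53137, 2934)

163 9
53137 2934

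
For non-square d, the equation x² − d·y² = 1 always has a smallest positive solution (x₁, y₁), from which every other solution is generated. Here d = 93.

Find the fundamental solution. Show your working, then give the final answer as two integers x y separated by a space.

d=93: √d = [9; 1,1,1,4,6,4,1,1,1,18] (ℓ=10, even), read p_9/q_9
step 0: (9, 1)  from 9·(1,0) + (0,1)
…
step 2: (19, 2)  from 1·(10,1) + (9,1)
step 3: (29, 3)  from 1·(19,2) + (10,1)
…
step 6: (3491, 362)  from 4·(839,87) + (135,14)
…
step 8: (7821, 811)  from 1·(4330,449) + (3491,362)
step 9: (12151, 1260)  from 1·(7821,811) + (4330,449)
fundamental: x₁=12151, y₁=1260  (since 147646801 − 93·1587600 = 1)

12151 1260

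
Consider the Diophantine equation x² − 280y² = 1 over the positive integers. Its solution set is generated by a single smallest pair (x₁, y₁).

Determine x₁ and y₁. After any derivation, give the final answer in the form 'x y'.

251 15

√280 → a₀=16, period (1,2,1,2,1,32); ℓ=6 even so k=5
i=0: a=16 ⇒ p=16, q=1
…
i=2: a=2 ⇒ p=50, q=3
i=3: a=1 ⇒ p=67, q=4
i=4: a=2 ⇒ p=184, q=11
i=5: a=1 ⇒ p=251, q=15
(x₁, y₁) = (251, 15);  251² − 280·15² = 1 ✓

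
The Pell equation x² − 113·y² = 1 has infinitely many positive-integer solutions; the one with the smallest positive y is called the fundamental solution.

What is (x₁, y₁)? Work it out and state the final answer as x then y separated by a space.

[10; 1,1,1,2,2,1,1,1,20] for √113; ℓ=9 ⇒ convergent index 17
a_0=10:  p_0=10·1+0=10,  q_0=10·0+1=1
a_1=1:  p_1=1·10+1=11,  q_1=1·1+0=1
…
a_4=2:  p_4=2·32+21=85,  q_4=2·3+2=8
…
a_10=1:  p_10=1·16009+776=16785,  q_10=1·1506+73=1579
…
a_13=2:  p_13=2·49579+32794=131952,  q_13=2·4664+3085=12413
…
a_16=1:  p_16=1·445435+313483=758918,  q_16=1·41903+29490=71393
a_17=1:  p_17=1·758918+445435=1204353,  q_17=1·71393+41903=113296
fundamental: x₁=1204353, y₁=113296  (since 1450466148609 − 113·12835983616 = 1)

1204353 113296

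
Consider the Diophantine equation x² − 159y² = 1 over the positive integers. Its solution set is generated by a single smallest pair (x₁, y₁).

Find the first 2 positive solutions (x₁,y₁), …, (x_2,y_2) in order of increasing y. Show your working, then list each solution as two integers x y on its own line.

1324 105
3505951 278040

[12; 1,1,1,1,3,1,1,1,1,24] for √159; ℓ=10 ⇒ convergent index 9
a_0=12:  p_0=12·1+0=12,  q_0=12·0+1=1
a_1=1:  p_1=1·12+1=13,  q_1=1·1+0=1
…
a_5=3:  p_5=3·63+38=227,  q_5=3·5+3=18
…
a_8=1:  p_8=1·517+290=807,  q_8=1·41+23=64
a_9=1:  p_9=1·807+517=1324,  q_9=1·64+41=105
fundamental: x₁=1324, y₁=105  (since 1752976 − 159·11025 = 1)
(x_2, y_2) = (1324·1324 + 159·105·105, 1324·105 + 105·1324) = (3505951, 278040)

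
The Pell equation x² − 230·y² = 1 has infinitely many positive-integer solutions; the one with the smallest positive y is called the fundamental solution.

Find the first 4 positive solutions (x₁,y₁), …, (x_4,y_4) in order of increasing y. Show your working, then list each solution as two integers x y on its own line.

d=230: √d = [15; 6,30] (ℓ=2, even), read p_1/q_1
i=0: a=15 ⇒ p=15, q=1
i=1: a=6 ⇒ p=91, q=6
(x₁, y₁) = (91, 6);  91² − 230·6² = 1 ✓
n=2: (91,6)∘(91,6) = (91·91+230·6·6, 91·6+6·91) = (16561,1092)
n=3: (16561,1092)∘(91,6) = (91·16561+230·6·1092, 91·1092+6·16561) = (3014011,198738)
n=4: (3014011,198738)∘(91,6) = (91·3014011+230·6·198738, 91·198738+6·3014011) = (548533441,36169224)

91 6
16561 1092
3014011 198738
548533441 36169224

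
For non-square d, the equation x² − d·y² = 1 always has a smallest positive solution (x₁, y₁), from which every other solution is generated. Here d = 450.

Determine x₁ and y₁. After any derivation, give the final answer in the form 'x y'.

19601 924

d=450: √d = [21; 4,1,2,4,2,1,4,42] (ℓ=8, even), read p_7/q_7
k=0  a_k=21  p_k/q_k = 21/1
…
k=2  a_k=1  p_k/q_k = 106/5
k=3  a_k=2  p_k/q_k = 297/14
k=4  a_k=4  p_k/q_k = 1294/61
k=5  a_k=2  p_k/q_k = 2885/136
k=6  a_k=1  p_k/q_k = 4179/197
k=7  a_k=4  p_k/q_k = 19601/924
fundamental: x₁=19601, y₁=924  (since 384199201 − 450·853776 = 1)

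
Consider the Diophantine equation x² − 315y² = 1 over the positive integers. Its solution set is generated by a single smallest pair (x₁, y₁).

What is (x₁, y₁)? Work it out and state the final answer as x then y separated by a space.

71 4

√315 → a₀=17, period (1,2,1,34); ℓ=4 even so k=3
a_0=17:  p_0=17·1+0=17,  q_0=17·0+1=1
…
a_2=2:  p_2=2·18+17=53,  q_2=2·1+1=3
a_3=1:  p_3=1·53+18=71,  q_3=1·3+1=4
→ (71, 4).  Check: 71²=5041, 315·4²=5040, difference 1.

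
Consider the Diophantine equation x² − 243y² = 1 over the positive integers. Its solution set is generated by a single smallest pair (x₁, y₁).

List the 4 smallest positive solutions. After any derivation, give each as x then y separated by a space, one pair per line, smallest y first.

70226 4505
9863382151 632736260
1385331749802026 88869073185015
194572614913330773601 12481839066348990520

[15; 1,1,2,3,15,3,2,1,1,30] for √243; ℓ=10 ⇒ convergent index 9
k=0  a_k=15  p_k/q_k = 15/1
…
k=4  a_k=3  p_k/q_k = 265/17
k=5  a_k=15  p_k/q_k = 4053/260
k=6  a_k=3  p_k/q_k = 12424/797
k=7  a_k=2  p_k/q_k = 28901/1854
k=8  a_k=1  p_k/q_k = 41325/2651
k=9  a_k=1  p_k/q_k = 70226/4505
→ (70226, 4505).  Check: 70226²=4931691076, 243·4505²=4931691075, difference 1.
n=2: (70226,4505)∘(70226,4505) = (70226·70226+243·4505·4505, 70226·4505+4505·70226) = (9863382151,632736260)
n=3: (9863382151,632736260)∘(70226,4505) = (70226·9863382151+243·4505·632736260, 70226·632736260+4505·9863382151) = (1385331749802026,88869073185015)
n=4: (1385331749802026,88869073185015)∘(70226,4505) = (70226·1385331749802026+243·4505·88869073185015, 70226·88869073185015+4505·1385331749802026) = (194572614913330773601,12481839066348990520)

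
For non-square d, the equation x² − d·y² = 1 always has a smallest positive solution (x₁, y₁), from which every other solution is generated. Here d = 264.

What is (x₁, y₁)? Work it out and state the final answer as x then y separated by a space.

65 4

√264 = [16; 4,32, …], period ℓ=2 (even) → k=1
a_0=16:  p_0=16·1+0=16,  q_0=16·0+1=1
a_1=4:  p_1=4·16+1=65,  q_1=4·1+0=4
fundamental: x₁=65, y₁=4  (since 4225 − 264·16 = 1)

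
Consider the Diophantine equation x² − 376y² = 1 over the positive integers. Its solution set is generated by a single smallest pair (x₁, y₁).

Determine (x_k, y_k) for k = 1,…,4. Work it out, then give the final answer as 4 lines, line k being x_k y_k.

d=376: √d = [19; 2,1,1,3,1,…,1,2,38] (ℓ=16, even), read p_15/q_15
a_0=19:  p_0=19·1+0=19,  q_0=19·0+1=1
…
a_2=1:  p_2=1·39+19=58,  q_2=1·2+1=3
a_3=1:  p_3=1·58+39=97,  q_3=1·3+2=5
a_4=3:  p_4=3·97+58=349,  q_4=3·5+3=18
a_5=1:  p_5=1·349+97=446,  q_5=1·18+5=23
a_6=2:  p_6=2·446+349=1241,  q_6=2·23+18=64
a_7=2:  p_7=2·1241+446=2928,  q_7=2·64+23=151
a_8=4:  p_8=4·2928+1241=12953,  q_8=4·151+64=668
a_9=2:  p_9=2·12953+2928=28834,  q_9=2·668+151=1487
…
a_11=1:  p_11=1·70621+28834=99455,  q_11=1·3642+1487=5129
a_12=3:  p_12=3·99455+70621=368986,  q_12=3·5129+3642=19029
…
a_14=1:  p_14=1·468441+368986=837427,  q_14=1·24158+19029=43187
a_15=2:  p_15=2·837427+468441=2143295,  q_15=2·43187+24158=110532
→ (2143295, 110532).  Check: 2143295²=4593713457025, 376·110532²=4593713457024, difference 1.
n=2: (2143295,110532)∘(2143295,110532) = (2143295·2143295+376·110532·110532, 2143295·110532+110532·2143295) = (9187426914049,473805365880)
n=3: (9187426914049,473805365880)∘(2143295,110532) = (2143295·9187426914049+376·110532·473805365880, 2143295·473805365880+110532·9187426914049) = (39382732335491159615,2031009343327438668)
n=4: (39382732335491159615,2031009343327438668)∘(2143295,110532) = (2143295·39382732335491159615+376·110532·2031009343327438668, 2143295·2031009343327438668+110532·39382732335491159615) = (168817626601983862467148801,8706104341013491514496240)

2143295 110532
9187426914049 473805365880
39382732335491159615 2031009343327438668
168817626601983862467148801 8706104341013491514496240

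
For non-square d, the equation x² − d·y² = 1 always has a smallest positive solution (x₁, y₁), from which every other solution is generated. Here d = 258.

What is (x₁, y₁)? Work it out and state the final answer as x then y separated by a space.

[16; 16,32] for √258; ℓ=2 ⇒ convergent index 1
k=0  a_k=16  p_k/q_k = 16/1
k=1  a_k=16  p_k/q_k = 257/16
fundamental: x₁=257, y₁=16  (since 66049 − 258·256 = 1)

257 16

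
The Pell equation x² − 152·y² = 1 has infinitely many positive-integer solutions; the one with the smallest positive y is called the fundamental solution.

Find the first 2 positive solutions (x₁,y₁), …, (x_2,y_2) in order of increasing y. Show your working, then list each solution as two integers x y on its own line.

37 3
2737 222

√152 = [12; 3,24, …], period ℓ=2 (even) → k=1
i=0: a=12 ⇒ p=12, q=1
i=1: a=3 ⇒ p=37, q=3
fundamental: x₁=37, y₁=3  (since 1369 − 152·9 = 1)
(x_2, y_2) = (37·37 + 152·3·3, 37·3 + 3·37) = (2737, 222)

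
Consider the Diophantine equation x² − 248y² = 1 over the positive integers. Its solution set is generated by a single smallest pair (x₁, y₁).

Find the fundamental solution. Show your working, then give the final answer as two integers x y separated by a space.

√248 = [15; 1,2,1,30, …], period ℓ=4 (even) → k=3
step 0: (15, 1)  from 15·(1,0) + (0,1)
…
step 2: (47, 3)  from 2·(16,1) + (15,1)
step 3: (63, 4)  from 1·(47,3) + (16,1)
→ (63, 4).  Check: 63²=3969, 248·4²=3968, difference 1.

63 4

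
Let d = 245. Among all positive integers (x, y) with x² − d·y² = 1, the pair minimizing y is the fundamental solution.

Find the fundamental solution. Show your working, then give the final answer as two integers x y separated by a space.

51841 3312

√245 → a₀=15, period (1,1,1,7,6,7,1,1,1,30); ℓ=10 even so k=9
a_0=15:  p_0=15·1+0=15,  q_0=15·0+1=1
…
a_6=7:  p_6=7·2207+360=15809,  q_6=7·141+23=1010
…
a_8=1:  p_8=1·18016+15809=33825,  q_8=1·1151+1010=2161
a_9=1:  p_9=1·33825+18016=51841,  q_9=1·2161+1151=3312
fundamental: x₁=51841, y₁=3312  (since 2687489281 − 245·10969344 = 1)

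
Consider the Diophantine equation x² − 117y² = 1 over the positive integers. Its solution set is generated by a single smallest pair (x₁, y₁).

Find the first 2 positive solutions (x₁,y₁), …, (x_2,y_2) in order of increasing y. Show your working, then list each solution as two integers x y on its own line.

649 60
842401 77880

[10; 1,4,2,4,1,20] for √117; ℓ=6 ⇒ convergent index 5
a_0=10:  p_0=10·1+0=10,  q_0=10·0+1=1
…
a_3=2:  p_3=2·54+11=119,  q_3=2·5+1=11
a_4=4:  p_4=4·119+54=530,  q_4=4·11+5=49
a_5=1:  p_5=1·530+119=649,  q_5=1·49+11=60
→ (649, 60).  Check: 649²=421201, 117·60²=421200, difference 1.
(x_2, y_2) = (649·649 + 117·60·60, 649·60 + 60·649) = (842401, 77880)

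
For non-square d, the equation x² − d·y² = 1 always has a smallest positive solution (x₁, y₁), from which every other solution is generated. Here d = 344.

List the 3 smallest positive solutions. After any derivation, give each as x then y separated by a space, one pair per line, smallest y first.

[18; 1,1,4,1,3,1,4,1,1,36] for √344; ℓ=10 ⇒ convergent index 9
step 0: (18, 1)  from 18·(1,0) + (0,1)
step 1: (19, 1)  from 1·(18,1) + (1,0)
step 2: (37, 2)  from 1·(19,1) + (18,1)
step 3: (167, 9)  from 4·(37,2) + (19,1)
step 4: (204, 11)  from 1·(167,9) + (37,2)
step 5: (779, 42)  from 3·(204,11) + (167,9)
step 6: (983, 53)  from 1·(779,42) + (204,11)
step 7: (4711, 254)  from 4·(983,53) + (779,42)
step 8: (5694, 307)  from 1·(4711,254) + (983,53)
step 9: (10405, 561)  from 1·(5694,307) + (4711,254)
(x₁, y₁) = (10405, 561);  10405² − 344·561² = 1 ✓
n=2: (10405,561)∘(10405,561) = (10405·10405+344·561·561, 10405·561+561·10405) = (216528049,11674410)
n=3: (216528049,11674410)∘(10405,561) = (10405·216528049+344·561·11674410, 10405·11674410+561·216528049) = (4505948689285,242944471539)

10405 561
216528049 11674410
4505948689285 242944471539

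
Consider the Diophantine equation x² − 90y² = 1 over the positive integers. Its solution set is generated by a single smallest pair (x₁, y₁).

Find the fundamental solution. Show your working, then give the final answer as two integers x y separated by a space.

d=90: √d = [9; 2,18] (ℓ=2, even), read p_1/q_1
a_0=9:  p_0=9·1+0=9,  q_0=9·0+1=1
a_1=2:  p_1=2·9+1=19,  q_1=2·1+0=2
→ (19, 2).  Check: 19²=361, 90·2²=360, difference 1.

19 2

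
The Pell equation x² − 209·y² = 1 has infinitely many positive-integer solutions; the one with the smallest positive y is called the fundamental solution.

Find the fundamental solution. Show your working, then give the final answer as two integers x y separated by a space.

√209 = [14; 2,5,3,2,3,5,2,28, …], period ℓ=8 (even) → k=7
i=0: a=14 ⇒ p=14, q=1
i=1: a=2 ⇒ p=29, q=2
i=2: a=5 ⇒ p=159, q=11
i=3: a=3 ⇒ p=506, q=35
…
i=6: a=5 ⇒ p=21266, q=1471
i=7: a=2 ⇒ p=46551, q=3220
→ (46551, 3220).  Check: 46551²=2166995601, 209·3220²=2166995600, difference 1.

46551 3220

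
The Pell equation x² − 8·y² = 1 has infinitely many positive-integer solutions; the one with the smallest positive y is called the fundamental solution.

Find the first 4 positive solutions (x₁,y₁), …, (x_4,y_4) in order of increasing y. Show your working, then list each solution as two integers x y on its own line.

[2; 1,4] for √8; ℓ=2 ⇒ convergent index 1
k=0  a_k=2  p_k/q_k = 2/1
k=1  a_k=1  p_k/q_k = 3/1
(x₁, y₁) = (3, 1);  3² − 8·1² = 1 ✓
n=2: (3,1)∘(3,1) = (3·3+8·1·1, 3·1+1·3) = (17,6)
n=3: (17,6)∘(3,1) = (3·17+8·1·6, 3·6+1·17) = (99,35)
n=4: (99,35)∘(3,1) = (3·99+8·1·35, 3·35+1·99) = (577,204)

3 1
17 6
99 35
577 204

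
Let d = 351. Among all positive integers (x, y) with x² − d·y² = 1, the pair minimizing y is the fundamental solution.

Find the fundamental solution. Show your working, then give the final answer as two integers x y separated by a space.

√351 = [18; 1,2,1,3,2,2,2,3,1,2,1,36, …], period ℓ=12 (even) → k=11
k=0  a_k=18  p_k/q_k = 18/1
…
k=2  a_k=2  p_k/q_k = 56/3
k=3  a_k=1  p_k/q_k = 75/4
…
k=5  a_k=2  p_k/q_k = 637/34
k=6  a_k=2  p_k/q_k = 1555/83
k=7  a_k=2  p_k/q_k = 3747/200
…
k=9  a_k=1  p_k/q_k = 16543/883
k=10  a_k=2  p_k/q_k = 45882/2449
k=11  a_k=1  p_k/q_k = 62425/3332
fundamental: x₁=62425, y₁=3332  (since 3896880625 − 351·11102224 = 1)

62425 3332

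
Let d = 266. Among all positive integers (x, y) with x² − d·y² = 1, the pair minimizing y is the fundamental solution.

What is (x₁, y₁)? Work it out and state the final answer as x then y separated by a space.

685 42

[16; 3,4,3,32] for √266; ℓ=4 ⇒ convergent index 3
a_0=16:  p_0=16·1+0=16,  q_0=16·0+1=1
a_1=3:  p_1=3·16+1=49,  q_1=3·1+0=3
a_2=4:  p_2=4·49+16=212,  q_2=4·3+1=13
a_3=3:  p_3=3·212+49=685,  q_3=3·13+3=42
(x₁, y₁) = (685, 42);  685² − 266·42² = 1 ✓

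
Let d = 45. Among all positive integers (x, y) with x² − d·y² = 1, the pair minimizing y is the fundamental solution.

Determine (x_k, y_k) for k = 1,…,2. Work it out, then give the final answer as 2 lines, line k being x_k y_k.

161 24
51841 7728

√45 = [6; 1,2,2,2,1,12, …], period ℓ=6 (even) → k=5
k=0  a_k=6  p_k/q_k = 6/1
k=1  a_k=1  p_k/q_k = 7/1
k=2  a_k=2  p_k/q_k = 20/3
k=3  a_k=2  p_k/q_k = 47/7
k=4  a_k=2  p_k/q_k = 114/17
k=5  a_k=1  p_k/q_k = 161/24
fundamental: x₁=161, y₁=24  (since 25921 − 45·576 = 1)
(161+24√45)^2 = 51841 + 7728√45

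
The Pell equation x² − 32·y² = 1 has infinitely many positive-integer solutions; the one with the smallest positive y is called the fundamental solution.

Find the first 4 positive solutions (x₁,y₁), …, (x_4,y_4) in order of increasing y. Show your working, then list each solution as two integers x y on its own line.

17 3
577 102
19601 3465
665857 117708

√32 → a₀=5, period (1,1,1,10); ℓ=4 even so k=3
step 0: (5, 1)  from 5·(1,0) + (0,1)
…
step 2: (11, 2)  from 1·(6,1) + (5,1)
step 3: (17, 3)  from 1·(11,2) + (6,1)
fundamental: x₁=17, y₁=3  (since 289 − 32·9 = 1)
n=2: (17,3)∘(17,3) = (17·17+32·3·3, 17·3+3·17) = (577,102)
n=3: (577,102)∘(17,3) = (17·577+32·3·102, 17·102+3·577) = (19601,3465)
n=4: (19601,3465)∘(17,3) = (17·19601+32·3·3465, 17·3465+3·19601) = (665857,117708)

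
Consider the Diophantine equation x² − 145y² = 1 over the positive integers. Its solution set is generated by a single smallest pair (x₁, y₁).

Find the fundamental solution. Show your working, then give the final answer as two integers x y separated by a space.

[12; 24] for √145; ℓ=1 ⇒ convergent index 1
a_0=12:  p_0=12·1+0=12,  q_0=12·0+1=1
a_1=24:  p_1=24·12+1=289,  q_1=24·1+0=24
(x₁, y₁) = (289, 24);  289² − 145·24² = 1 ✓

289 24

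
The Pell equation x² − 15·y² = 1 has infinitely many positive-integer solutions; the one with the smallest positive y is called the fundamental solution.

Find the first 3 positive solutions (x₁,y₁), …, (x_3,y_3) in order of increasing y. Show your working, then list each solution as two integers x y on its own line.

4 1
31 8
244 63

√15 = [3; 1,6, …], period ℓ=2 (even) → k=1
step 0: (3, 1)  from 3·(1,0) + (0,1)
step 1: (4, 1)  from 1·(3,1) + (1,0)
(x₁, y₁) = (4, 1);  4² − 15·1² = 1 ✓
(4+1√15)^2 = 31 + 8√15
(4+1√15)^3 = 244 + 63√15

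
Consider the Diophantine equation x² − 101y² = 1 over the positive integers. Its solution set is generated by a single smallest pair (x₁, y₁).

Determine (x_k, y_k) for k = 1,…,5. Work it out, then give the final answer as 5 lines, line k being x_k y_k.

[10; 20] for √101; ℓ=1 ⇒ convergent index 1
i=0: a=10 ⇒ p=10, q=1
i=1: a=20 ⇒ p=201, q=20
fundamental: x₁=201, y₁=20  (since 40401 − 101·400 = 1)
(201+20√101)^2 = 80801 + 8040√101
(201+20√101)^3 = 32481801 + 3232060√101
(201+20√101)^4 = 13057603201 + 1299280080√101
(201+20√101)^5 = 5249124005001 + 522307360100√101

201 20
80801 8040
32481801 3232060
13057603201 1299280080
5249124005001 522307360100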